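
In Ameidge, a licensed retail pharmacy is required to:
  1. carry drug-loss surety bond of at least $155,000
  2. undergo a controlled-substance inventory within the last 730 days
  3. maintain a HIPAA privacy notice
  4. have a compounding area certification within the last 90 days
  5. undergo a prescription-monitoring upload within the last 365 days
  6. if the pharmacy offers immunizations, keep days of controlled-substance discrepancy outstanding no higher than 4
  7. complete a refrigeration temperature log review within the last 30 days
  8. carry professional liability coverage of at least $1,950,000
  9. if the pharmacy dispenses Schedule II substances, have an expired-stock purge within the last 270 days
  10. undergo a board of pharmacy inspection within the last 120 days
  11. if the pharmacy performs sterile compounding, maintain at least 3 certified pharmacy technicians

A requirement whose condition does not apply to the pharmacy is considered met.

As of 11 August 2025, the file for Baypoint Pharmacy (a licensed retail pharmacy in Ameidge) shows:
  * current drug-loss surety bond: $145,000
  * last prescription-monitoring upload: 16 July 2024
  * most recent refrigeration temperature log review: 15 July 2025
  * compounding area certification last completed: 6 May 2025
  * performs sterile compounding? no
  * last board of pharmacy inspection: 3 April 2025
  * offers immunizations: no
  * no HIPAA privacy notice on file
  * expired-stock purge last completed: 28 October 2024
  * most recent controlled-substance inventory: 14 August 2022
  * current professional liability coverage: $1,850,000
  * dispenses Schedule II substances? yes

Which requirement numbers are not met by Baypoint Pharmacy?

1. drug-loss surety bond $145,000 < $155,000 → not met
2. controlled-substance inventory 1093 days ago vs limit 730 → not met
3. HIPAA privacy notice absent → not met
4. compounding area certification 97 days ago vs limit 90 → not met
5. prescription-monitoring upload 391 days ago vs limit 365 → not met
6. condition 'offers immunizations' does not hold → requirement n/a → met
7. refrigeration temperature log review 27 days ago vs limit 30 → met
8. professional liability coverage $1,850,000 < $1,950,000 → not met
9. condition 'dispenses Schedule II substances' holds; expired-stock purge 287 days ago vs limit 270 → not met
10. board of pharmacy inspection 130 days ago vs limit 120 → not met
11. condition 'performs sterile compounding' does not hold → requirement n/a → met
Not met: 1, 2, 3, 4, 5, 8, 9, 10

1, 2, 3, 4, 5, 8, 9, 10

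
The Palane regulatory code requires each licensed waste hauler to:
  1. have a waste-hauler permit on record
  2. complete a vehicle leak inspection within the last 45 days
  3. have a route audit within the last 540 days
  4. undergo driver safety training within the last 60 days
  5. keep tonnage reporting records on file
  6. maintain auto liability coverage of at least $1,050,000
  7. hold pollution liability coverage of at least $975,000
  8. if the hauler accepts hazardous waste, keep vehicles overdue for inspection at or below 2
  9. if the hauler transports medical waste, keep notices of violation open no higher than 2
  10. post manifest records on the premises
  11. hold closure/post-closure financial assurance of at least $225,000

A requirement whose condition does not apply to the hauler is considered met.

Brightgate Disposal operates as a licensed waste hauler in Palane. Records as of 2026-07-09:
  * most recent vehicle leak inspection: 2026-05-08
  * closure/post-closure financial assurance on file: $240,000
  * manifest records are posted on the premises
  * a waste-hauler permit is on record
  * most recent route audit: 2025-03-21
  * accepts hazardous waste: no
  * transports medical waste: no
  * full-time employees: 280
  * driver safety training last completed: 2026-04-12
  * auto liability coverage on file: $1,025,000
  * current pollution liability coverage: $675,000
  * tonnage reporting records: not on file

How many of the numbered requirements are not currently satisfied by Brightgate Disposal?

1. waste-hauler permit present → met
2. vehicle leak inspection 62 days ago vs limit 45 → not met
3. route audit 475 days ago vs limit 540 → met
4. driver safety training 88 days ago vs limit 60 → not met
5. tonnage reporting records absent → not met
6. auto liability coverage $1,025,000 < $1,050,000 → not met
7. pollution liability coverage $675,000 < $975,000 → not met
8. condition 'accepts hazardous waste' does not hold → requirement n/a → met
9. condition 'transports medical waste' does not hold → requirement n/a → met
10. manifest records present → met
11. closure/post-closure financial assurance $240,000 ≥ $225,000 → met
Not met: 5 of 11

5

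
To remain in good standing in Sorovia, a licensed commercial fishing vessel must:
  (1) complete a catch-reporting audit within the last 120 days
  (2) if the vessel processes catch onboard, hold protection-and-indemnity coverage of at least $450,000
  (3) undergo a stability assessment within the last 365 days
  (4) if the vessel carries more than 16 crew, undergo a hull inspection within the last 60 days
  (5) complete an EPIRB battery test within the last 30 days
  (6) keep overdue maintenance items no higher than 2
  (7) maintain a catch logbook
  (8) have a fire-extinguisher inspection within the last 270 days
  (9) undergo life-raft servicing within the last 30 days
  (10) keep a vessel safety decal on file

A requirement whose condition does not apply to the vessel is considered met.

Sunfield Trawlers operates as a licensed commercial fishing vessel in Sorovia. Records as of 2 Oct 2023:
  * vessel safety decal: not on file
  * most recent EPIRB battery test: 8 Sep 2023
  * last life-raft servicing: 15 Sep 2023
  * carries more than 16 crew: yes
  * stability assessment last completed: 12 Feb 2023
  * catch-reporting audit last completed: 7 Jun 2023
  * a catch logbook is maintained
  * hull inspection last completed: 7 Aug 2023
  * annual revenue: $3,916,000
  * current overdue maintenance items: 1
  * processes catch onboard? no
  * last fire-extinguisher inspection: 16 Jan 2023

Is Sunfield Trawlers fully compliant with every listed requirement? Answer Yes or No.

1. catch-reporting audit 117 days ago vs limit 120 → met
2. condition 'processes catch onboard' does not hold → requirement n/a → met
3. stability assessment 232 days ago vs limit 365 → met
4. condition 'carries more than 16 crew' holds; hull inspection 56 days ago vs limit 60 → met
5. EPIRB battery test 24 days ago vs limit 30 → met
6. overdue maintenance items 1 ≤ 2 → met
7. catch logbook present → met
8. fire-extinguisher inspection 259 days ago vs limit 270 → met
9. life-raft servicing 17 days ago vs limit 30 → met
10. vessel safety decal absent → not met
Not met: 10

No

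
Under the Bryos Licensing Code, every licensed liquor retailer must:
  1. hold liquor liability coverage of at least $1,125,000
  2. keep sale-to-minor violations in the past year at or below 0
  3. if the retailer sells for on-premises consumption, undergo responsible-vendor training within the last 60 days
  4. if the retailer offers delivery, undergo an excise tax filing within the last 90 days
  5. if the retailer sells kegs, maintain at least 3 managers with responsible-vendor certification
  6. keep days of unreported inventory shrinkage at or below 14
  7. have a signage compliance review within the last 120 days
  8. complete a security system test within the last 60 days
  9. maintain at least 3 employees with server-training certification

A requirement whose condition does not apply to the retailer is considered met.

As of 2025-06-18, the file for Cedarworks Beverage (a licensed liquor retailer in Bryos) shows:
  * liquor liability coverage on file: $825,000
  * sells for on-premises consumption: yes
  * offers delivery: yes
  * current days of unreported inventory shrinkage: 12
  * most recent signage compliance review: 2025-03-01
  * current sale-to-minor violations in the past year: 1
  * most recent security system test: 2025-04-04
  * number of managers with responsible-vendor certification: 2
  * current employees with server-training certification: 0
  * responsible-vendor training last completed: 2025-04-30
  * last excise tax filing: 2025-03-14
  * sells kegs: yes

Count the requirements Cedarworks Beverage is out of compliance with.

1. liquor liability coverage $825,000 < $1,125,000 → not met
2. sale-to-minor violations in the past year 1 > 0 → not met
3. condition 'sells for on-premises consumption' holds; responsible-vendor training 49 days ago vs limit 60 → met
4. condition 'offers delivery' holds; excise tax filing 96 days ago vs limit 90 → not met
5. condition 'sells kegs' holds; managers with responsible-vendor certification 2 < 3 → not met
6. days of unreported inventory shrinkage 12 ≤ 14 → met
7. signage compliance review 109 days ago vs limit 120 → met
8. security system test 75 days ago vs limit 60 → not met
9. employees with server-training certification 0 < 3 → not met
Not met: 6 of 9

6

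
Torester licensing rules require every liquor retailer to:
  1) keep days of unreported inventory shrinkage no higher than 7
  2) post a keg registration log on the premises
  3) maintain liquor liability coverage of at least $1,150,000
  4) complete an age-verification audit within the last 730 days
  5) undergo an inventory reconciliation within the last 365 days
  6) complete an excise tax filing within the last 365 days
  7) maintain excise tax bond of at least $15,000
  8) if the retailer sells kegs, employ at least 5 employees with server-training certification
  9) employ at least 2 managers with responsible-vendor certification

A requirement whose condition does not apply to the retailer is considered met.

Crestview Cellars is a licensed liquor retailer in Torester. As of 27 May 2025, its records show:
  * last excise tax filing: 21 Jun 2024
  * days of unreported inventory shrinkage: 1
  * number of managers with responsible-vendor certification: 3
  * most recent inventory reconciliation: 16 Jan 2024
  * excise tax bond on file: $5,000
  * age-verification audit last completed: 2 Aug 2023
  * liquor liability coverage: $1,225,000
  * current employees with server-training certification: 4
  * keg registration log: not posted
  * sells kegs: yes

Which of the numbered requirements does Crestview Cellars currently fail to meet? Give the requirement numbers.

1. days of unreported inventory shrinkage 1 ≤ 7 → met
2. keg registration log absent → not met
3. liquor liability coverage $1,225,000 ≥ $1,150,000 → met
4. age-verification audit 664 days ago vs limit 730 → met
5. inventory reconciliation 497 days ago vs limit 365 → not met
6. excise tax filing 340 days ago vs limit 365 → met
7. excise tax bond $5,000 < $15,000 → not met
8. condition 'sells kegs' holds; employees with server-training certification 4 < 5 → not met
9. managers with responsible-vendor certification 3 ≥ 2 → met
Not met: 2, 5, 7, 8

2, 5, 7, 8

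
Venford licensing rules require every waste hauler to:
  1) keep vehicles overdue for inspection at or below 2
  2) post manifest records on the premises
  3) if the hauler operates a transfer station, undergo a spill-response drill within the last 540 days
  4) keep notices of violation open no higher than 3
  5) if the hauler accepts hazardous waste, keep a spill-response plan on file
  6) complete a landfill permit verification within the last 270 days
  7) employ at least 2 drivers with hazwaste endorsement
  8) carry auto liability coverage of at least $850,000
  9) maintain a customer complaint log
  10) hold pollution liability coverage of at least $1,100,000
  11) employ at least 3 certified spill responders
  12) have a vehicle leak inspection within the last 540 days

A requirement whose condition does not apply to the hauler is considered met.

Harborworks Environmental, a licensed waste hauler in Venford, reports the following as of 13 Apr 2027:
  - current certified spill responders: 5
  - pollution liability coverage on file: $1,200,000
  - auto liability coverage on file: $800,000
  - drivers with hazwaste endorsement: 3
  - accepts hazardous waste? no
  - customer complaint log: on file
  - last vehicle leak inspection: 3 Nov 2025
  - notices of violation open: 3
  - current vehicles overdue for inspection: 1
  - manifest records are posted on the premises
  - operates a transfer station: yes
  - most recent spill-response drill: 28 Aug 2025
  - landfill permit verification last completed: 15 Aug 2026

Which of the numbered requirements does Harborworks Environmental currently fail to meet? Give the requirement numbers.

3, 8

1. vehicles overdue for inspection 1 ≤ 2 → met
2. manifest records present → met
3. condition 'operates a transfer station' holds; spill-response drill 593 days ago vs limit 540 → not met
4. notices of violation open 3 ≤ 3 → met
5. condition 'accepts hazardous waste' does not hold → requirement n/a → met
6. landfill permit verification 241 days ago vs limit 270 → met
7. drivers with hazwaste endorsement 3 ≥ 2 → met
8. auto liability coverage $800,000 < $850,000 → not met
9. customer complaint log present → met
10. pollution liability coverage $1,200,000 ≥ $1,100,000 → met
11. certified spill responders 5 ≥ 3 → met
12. vehicle leak inspection 526 days ago vs limit 540 → met
Not met: 3, 8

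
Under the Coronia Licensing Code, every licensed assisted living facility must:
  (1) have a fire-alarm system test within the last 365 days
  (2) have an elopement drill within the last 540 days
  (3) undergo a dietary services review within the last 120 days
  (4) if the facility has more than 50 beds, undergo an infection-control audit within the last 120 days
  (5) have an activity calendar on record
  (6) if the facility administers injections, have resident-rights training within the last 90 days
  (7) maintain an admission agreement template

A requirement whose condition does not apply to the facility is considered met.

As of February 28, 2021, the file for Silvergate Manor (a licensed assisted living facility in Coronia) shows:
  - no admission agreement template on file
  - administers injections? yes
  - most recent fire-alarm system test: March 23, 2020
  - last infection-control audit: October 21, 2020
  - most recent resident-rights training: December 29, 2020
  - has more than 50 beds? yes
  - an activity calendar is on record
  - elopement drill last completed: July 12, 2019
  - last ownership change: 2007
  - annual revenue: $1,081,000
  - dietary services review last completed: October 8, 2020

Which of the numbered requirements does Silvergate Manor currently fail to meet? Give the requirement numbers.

2, 3, 4, 7

1. fire-alarm system test 342 days ago vs limit 365 → met
2. elopement drill 597 days ago vs limit 540 → not met
3. dietary services review 143 days ago vs limit 120 → not met
4. condition 'has more than 50 beds' holds; infection-control audit 130 days ago vs limit 120 → not met
5. activity calendar present → met
6. condition 'administers injections' holds; resident-rights training 61 days ago vs limit 90 → met
7. admission agreement template absent → not met
Not met: 2, 3, 4, 7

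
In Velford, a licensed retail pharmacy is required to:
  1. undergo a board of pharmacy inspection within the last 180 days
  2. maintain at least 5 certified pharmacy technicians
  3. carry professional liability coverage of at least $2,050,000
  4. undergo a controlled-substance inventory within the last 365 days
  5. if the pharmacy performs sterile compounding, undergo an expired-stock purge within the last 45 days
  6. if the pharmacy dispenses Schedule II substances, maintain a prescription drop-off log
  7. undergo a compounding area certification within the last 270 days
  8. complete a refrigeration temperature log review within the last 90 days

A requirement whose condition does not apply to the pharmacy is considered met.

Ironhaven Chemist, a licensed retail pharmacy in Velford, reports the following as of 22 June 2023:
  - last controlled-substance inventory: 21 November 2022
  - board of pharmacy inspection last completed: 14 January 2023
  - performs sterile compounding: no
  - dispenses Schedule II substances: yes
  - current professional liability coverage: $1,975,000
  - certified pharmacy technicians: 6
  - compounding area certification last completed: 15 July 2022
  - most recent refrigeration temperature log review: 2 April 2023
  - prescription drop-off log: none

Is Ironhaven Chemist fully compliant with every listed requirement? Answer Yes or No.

No

1. board of pharmacy inspection 159 days ago vs limit 180 → met
2. certified pharmacy technicians 6 ≥ 5 → met
3. professional liability coverage $1,975,000 < $2,050,000 → not met
4. controlled-substance inventory 213 days ago vs limit 365 → met
5. condition 'performs sterile compounding' does not hold → requirement n/a → met
6. condition 'dispenses Schedule II substances' holds; prescription drop-off log absent → not met
7. compounding area certification 342 days ago vs limit 270 → not met
8. refrigeration temperature log review 81 days ago vs limit 90 → met
Not met: 3, 6, 7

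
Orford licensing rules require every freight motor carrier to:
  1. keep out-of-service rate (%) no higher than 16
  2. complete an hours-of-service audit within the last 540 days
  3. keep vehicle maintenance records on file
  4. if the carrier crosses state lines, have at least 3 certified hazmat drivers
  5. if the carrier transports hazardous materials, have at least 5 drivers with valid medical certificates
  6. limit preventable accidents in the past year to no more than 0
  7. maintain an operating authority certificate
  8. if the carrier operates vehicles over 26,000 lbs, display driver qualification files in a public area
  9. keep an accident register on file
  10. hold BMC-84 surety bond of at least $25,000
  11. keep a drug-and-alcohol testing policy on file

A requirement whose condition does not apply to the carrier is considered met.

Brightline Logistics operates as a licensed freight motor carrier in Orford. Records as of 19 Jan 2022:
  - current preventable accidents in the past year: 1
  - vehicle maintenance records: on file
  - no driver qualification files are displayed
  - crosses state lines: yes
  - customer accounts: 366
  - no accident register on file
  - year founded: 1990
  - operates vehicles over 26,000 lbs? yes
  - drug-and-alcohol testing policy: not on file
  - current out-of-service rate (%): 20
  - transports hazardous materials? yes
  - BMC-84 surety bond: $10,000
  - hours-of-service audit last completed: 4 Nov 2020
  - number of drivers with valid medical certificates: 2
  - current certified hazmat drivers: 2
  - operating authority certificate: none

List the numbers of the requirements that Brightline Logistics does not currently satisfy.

1. out-of-service rate (%) 20 > 16 → not met
2. hours-of-service audit 441 days ago vs limit 540 → met
3. vehicle maintenance records present → met
4. condition 'crosses state lines' holds; certified hazmat drivers 2 < 3 → not met
5. condition 'transports hazardous materials' holds; drivers with valid medical certificates 2 < 5 → not met
6. preventable accidents in the past year 1 > 0 → not met
7. operating authority certificate absent → not met
8. condition 'operates vehicles over 26,000 lbs' holds; driver qualification files absent → not met
9. accident register absent → not met
10. BMC-84 surety bond $10,000 < $25,000 → not met
11. drug-and-alcohol testing policy absent → not met
Not met: 1, 4, 5, 6, 7, 8, 9, 10, 11

1, 4, 5, 6, 7, 8, 9, 10, 11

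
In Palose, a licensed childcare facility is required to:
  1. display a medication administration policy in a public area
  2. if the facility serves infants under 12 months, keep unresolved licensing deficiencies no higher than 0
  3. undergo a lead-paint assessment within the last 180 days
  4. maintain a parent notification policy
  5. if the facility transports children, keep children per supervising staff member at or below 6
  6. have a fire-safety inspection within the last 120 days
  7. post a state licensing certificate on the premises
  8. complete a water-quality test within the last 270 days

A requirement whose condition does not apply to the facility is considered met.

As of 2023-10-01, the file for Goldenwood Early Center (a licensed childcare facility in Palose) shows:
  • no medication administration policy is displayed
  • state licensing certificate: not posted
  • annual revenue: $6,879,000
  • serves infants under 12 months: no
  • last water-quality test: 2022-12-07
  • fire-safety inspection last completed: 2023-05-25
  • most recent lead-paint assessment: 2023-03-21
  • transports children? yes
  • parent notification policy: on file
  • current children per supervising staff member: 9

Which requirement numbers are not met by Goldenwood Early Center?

1. medication administration policy absent → not met
2. condition 'serves infants under 12 months' does not hold → requirement n/a → met
3. lead-paint assessment 194 days ago vs limit 180 → not met
4. parent notification policy present → met
5. condition 'transports children' holds; children per supervising staff member 9 > 6 → not met
6. fire-safety inspection 129 days ago vs limit 120 → not met
7. state licensing certificate absent → not met
8. water-quality test 298 days ago vs limit 270 → not met
Not met: 1, 3, 5, 6, 7, 8

1, 3, 5, 6, 7, 8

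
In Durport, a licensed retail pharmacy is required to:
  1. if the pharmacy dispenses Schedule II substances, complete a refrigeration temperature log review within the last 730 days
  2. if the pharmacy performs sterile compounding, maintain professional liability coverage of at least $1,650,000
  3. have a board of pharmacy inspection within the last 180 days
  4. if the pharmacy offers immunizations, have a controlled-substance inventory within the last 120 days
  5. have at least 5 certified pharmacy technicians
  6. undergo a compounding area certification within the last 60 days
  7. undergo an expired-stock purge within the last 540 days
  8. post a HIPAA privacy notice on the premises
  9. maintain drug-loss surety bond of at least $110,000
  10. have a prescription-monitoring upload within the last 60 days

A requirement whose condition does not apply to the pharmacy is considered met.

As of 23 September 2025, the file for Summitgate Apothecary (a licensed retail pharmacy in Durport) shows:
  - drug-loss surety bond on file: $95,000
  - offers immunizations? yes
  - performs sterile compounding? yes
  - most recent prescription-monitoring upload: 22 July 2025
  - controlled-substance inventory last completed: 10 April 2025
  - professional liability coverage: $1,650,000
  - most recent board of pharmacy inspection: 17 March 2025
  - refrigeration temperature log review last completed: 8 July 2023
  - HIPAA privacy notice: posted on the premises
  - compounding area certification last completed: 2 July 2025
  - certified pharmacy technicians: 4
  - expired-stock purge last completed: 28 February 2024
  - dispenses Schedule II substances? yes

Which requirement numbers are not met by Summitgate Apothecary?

1, 3, 4, 5, 6, 7, 9, 10

1. condition 'dispenses Schedule II substances' holds; refrigeration temperature log review 808 days ago vs limit 730 → not met
2. condition 'performs sterile compounding' holds; professional liability coverage $1,650,000 ≥ $1,650,000 → met
3. board of pharmacy inspection 190 days ago vs limit 180 → not met
4. condition 'offers immunizations' holds; controlled-substance inventory 166 days ago vs limit 120 → not met
5. certified pharmacy technicians 4 < 5 → not met
6. compounding area certification 83 days ago vs limit 60 → not met
7. expired-stock purge 573 days ago vs limit 540 → not met
8. HIPAA privacy notice present → met
9. drug-loss surety bond $95,000 < $110,000 → not met
10. prescription-monitoring upload 63 days ago vs limit 60 → not met
Not met: 1, 3, 4, 5, 6, 7, 9, 10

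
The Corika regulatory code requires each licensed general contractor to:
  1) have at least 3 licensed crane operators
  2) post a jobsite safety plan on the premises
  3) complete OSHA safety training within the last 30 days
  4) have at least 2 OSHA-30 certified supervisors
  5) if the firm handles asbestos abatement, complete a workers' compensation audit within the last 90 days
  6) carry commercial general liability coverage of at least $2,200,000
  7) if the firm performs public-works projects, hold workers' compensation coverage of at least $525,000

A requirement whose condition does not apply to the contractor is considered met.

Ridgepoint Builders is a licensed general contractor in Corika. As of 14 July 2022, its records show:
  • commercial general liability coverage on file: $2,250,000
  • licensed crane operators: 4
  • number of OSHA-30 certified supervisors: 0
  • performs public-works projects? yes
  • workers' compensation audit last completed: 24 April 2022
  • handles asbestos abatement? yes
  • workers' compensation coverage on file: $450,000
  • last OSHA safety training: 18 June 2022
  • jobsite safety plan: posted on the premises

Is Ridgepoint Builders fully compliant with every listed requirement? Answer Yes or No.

1. licensed crane operators 4 ≥ 3 → met
2. jobsite safety plan present → met
3. OSHA safety training 26 days ago vs limit 30 → met
4. OSHA-30 certified supervisors 0 < 2 → not met
5. condition 'handles asbestos abatement' holds; workers' compensation audit 81 days ago vs limit 90 → met
6. commercial general liability coverage $2,250,000 ≥ $2,200,000 → met
7. condition 'performs public-works projects' holds; workers' compensation coverage $450,000 < $525,000 → not met
Not met: 4, 7

No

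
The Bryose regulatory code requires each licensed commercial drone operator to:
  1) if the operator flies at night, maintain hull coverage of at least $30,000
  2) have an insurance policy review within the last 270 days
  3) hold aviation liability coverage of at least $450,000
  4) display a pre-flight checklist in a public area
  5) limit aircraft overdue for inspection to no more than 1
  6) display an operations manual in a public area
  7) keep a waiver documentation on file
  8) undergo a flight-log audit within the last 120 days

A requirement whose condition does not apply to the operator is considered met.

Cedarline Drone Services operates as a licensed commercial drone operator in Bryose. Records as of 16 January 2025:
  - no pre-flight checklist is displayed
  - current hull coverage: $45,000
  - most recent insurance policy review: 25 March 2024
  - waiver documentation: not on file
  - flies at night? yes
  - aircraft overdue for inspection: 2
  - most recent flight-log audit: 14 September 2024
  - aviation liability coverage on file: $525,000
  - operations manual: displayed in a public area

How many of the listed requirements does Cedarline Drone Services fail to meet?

1. condition 'flies at night' holds; hull coverage $45,000 ≥ $30,000 → met
2. insurance policy review 297 days ago vs limit 270 → not met
3. aviation liability coverage $525,000 ≥ $450,000 → met
4. pre-flight checklist absent → not met
5. aircraft overdue for inspection 2 > 1 → not met
6. operations manual present → met
7. waiver documentation absent → not met
8. flight-log audit 124 days ago vs limit 120 → not met
Not met: 5 of 8

5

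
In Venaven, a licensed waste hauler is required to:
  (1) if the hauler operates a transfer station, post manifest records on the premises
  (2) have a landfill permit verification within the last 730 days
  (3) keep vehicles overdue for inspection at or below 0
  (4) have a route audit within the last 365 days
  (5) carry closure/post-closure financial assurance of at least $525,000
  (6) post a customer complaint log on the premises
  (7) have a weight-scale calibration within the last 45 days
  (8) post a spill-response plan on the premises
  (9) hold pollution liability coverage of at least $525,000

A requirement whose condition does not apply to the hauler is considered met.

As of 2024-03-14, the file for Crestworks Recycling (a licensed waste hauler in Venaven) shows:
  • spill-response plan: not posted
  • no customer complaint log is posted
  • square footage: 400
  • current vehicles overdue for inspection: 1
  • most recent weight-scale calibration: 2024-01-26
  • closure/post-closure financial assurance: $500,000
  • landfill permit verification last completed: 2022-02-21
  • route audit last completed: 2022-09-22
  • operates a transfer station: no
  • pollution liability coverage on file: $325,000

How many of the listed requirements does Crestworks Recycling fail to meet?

8

1. condition 'operates a transfer station' does not hold → requirement n/a → met
2. landfill permit verification 752 days ago vs limit 730 → not met
3. vehicles overdue for inspection 1 > 0 → not met
4. route audit 539 days ago vs limit 365 → not met
5. closure/post-closure financial assurance $500,000 < $525,000 → not met
6. customer complaint log absent → not met
7. weight-scale calibration 48 days ago vs limit 45 → not met
8. spill-response plan absent → not met
9. pollution liability coverage $325,000 < $525,000 → not met
Not met: 8 of 9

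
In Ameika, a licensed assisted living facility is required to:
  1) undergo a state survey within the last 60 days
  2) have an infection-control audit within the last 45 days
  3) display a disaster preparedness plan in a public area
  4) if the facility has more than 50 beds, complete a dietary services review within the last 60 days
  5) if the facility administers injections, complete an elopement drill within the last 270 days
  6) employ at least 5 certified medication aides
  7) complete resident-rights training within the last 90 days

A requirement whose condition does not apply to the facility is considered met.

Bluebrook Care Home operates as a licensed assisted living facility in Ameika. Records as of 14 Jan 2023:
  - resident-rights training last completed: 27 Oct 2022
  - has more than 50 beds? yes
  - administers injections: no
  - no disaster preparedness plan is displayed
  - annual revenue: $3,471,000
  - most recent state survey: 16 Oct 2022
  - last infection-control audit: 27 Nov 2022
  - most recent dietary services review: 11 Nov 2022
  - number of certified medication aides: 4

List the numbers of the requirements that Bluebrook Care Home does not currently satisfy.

1. state survey 90 days ago vs limit 60 → not met
2. infection-control audit 48 days ago vs limit 45 → not met
3. disaster preparedness plan absent → not met
4. condition 'has more than 50 beds' holds; dietary services review 64 days ago vs limit 60 → not met
5. condition 'administers injections' does not hold → requirement n/a → met
6. certified medication aides 4 < 5 → not met
7. resident-rights training 79 days ago vs limit 90 → met
Not met: 1, 2, 3, 4, 6

1, 2, 3, 4, 6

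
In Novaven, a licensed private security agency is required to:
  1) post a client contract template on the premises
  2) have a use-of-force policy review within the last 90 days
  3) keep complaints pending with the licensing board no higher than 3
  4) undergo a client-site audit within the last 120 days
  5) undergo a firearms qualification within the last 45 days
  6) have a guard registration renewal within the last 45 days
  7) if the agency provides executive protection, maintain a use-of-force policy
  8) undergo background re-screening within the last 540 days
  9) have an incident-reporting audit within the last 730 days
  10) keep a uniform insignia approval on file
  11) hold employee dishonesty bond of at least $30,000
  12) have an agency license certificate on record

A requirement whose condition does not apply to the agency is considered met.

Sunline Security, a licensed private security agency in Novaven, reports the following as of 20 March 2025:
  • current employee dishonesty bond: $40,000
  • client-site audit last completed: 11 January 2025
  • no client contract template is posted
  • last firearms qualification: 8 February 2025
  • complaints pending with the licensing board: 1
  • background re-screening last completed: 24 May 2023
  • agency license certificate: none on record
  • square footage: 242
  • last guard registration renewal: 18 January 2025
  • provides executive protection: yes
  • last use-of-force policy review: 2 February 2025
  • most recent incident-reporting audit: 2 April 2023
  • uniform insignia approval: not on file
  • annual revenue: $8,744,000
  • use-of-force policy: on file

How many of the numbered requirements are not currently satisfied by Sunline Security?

5

1. client contract template absent → not met
2. use-of-force policy review 46 days ago vs limit 90 → met
3. complaints pending with the licensing board 1 ≤ 3 → met
4. client-site audit 68 days ago vs limit 120 → met
5. firearms qualification 40 days ago vs limit 45 → met
6. guard registration renewal 61 days ago vs limit 45 → not met
7. condition 'provides executive protection' holds; use-of-force policy present → met
8. background re-screening 666 days ago vs limit 540 → not met
9. incident-reporting audit 718 days ago vs limit 730 → met
10. uniform insignia approval absent → not met
11. employee dishonesty bond $40,000 ≥ $30,000 → met
12. agency license certificate absent → not met
Not met: 5 of 12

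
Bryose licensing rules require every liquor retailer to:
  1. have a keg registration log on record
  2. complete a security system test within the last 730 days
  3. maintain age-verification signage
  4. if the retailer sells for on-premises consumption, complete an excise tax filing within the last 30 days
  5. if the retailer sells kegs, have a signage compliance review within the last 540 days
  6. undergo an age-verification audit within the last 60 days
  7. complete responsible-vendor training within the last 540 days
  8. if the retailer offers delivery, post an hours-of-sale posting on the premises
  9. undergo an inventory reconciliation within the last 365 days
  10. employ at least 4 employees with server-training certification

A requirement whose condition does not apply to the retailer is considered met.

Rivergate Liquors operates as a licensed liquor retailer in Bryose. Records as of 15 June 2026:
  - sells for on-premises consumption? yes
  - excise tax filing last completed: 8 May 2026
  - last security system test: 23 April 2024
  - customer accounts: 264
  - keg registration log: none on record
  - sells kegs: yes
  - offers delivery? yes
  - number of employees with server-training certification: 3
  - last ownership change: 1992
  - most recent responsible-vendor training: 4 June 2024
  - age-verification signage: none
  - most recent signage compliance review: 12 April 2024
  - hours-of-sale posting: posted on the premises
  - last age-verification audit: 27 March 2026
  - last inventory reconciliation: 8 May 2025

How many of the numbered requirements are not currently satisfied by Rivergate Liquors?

9

1. keg registration log absent → not met
2. security system test 783 days ago vs limit 730 → not met
3. age-verification signage absent → not met
4. condition 'sells for on-premises consumption' holds; excise tax filing 38 days ago vs limit 30 → not met
5. condition 'sells kegs' holds; signage compliance review 794 days ago vs limit 540 → not met
6. age-verification audit 80 days ago vs limit 60 → not met
7. responsible-vendor training 741 days ago vs limit 540 → not met
8. condition 'offers delivery' holds; hours-of-sale posting present → met
9. inventory reconciliation 403 days ago vs limit 365 → not met
10. employees with server-training certification 3 < 4 → not met
Not met: 9 of 10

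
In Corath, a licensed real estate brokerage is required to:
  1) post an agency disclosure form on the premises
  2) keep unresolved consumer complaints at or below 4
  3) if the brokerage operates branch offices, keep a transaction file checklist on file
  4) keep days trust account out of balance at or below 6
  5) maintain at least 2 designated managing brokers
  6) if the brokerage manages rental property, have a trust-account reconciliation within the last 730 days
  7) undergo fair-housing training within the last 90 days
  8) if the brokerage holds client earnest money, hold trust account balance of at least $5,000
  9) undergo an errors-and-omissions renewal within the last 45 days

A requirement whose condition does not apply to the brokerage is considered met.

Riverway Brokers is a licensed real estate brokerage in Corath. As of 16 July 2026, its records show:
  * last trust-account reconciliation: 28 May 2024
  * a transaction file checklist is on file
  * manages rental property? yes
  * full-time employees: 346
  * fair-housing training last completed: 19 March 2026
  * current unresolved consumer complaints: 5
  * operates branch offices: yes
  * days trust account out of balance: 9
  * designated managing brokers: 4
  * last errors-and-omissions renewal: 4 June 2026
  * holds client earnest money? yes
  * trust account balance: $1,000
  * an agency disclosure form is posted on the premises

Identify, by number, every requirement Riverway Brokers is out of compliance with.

2, 4, 6, 7, 8

1. agency disclosure form present → met
2. unresolved consumer complaints 5 > 4 → not met
3. condition 'operates branch offices' holds; transaction file checklist present → met
4. days trust account out of balance 9 > 6 → not met
5. designated managing brokers 4 ≥ 2 → met
6. condition 'manages rental property' holds; trust-account reconciliation 779 days ago vs limit 730 → not met
7. fair-housing training 119 days ago vs limit 90 → not met
8. condition 'holds client earnest money' holds; trust account balance $1,000 < $5,000 → not met
9. errors-and-omissions renewal 42 days ago vs limit 45 → met
Not met: 2, 4, 6, 7, 8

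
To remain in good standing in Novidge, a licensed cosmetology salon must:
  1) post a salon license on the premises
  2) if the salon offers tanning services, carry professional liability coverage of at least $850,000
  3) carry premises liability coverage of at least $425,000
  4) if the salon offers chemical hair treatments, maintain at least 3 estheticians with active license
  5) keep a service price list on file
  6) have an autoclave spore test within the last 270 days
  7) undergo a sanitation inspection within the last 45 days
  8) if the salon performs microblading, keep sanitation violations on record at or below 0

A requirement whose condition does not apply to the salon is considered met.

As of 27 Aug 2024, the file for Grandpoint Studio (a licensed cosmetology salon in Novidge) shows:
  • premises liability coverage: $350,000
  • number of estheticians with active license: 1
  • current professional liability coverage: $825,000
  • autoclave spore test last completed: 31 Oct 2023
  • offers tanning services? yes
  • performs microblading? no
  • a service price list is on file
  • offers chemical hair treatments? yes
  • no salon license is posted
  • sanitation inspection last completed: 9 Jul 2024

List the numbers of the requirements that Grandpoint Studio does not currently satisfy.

1, 2, 3, 4, 6, 7

1. salon license absent → not met
2. condition 'offers tanning services' holds; professional liability coverage $825,000 < $850,000 → not met
3. premises liability coverage $350,000 < $425,000 → not met
4. condition 'offers chemical hair treatments' holds; estheticians with active license 1 < 3 → not met
5. service price list present → met
6. autoclave spore test 301 days ago vs limit 270 → not met
7. sanitation inspection 49 days ago vs limit 45 → not met
8. condition 'performs microblading' does not hold → requirement n/a → met
Not met: 1, 2, 3, 4, 6, 7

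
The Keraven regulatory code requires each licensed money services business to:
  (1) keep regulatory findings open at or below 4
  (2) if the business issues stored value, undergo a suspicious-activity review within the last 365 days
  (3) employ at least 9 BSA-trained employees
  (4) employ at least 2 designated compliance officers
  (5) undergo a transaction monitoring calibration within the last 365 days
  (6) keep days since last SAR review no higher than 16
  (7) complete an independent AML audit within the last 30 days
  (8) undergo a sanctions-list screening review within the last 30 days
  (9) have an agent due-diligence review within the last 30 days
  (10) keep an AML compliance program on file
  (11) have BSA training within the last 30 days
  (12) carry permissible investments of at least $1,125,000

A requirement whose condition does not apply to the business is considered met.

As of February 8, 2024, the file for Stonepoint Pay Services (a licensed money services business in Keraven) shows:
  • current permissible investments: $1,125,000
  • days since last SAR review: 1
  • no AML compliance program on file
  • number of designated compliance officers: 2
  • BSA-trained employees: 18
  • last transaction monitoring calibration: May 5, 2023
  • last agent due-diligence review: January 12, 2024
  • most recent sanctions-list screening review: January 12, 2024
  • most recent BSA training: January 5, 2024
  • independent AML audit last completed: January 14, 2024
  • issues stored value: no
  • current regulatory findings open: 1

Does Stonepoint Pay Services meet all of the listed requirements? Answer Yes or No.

No

1. regulatory findings open 1 ≤ 4 → met
2. condition 'issues stored value' does not hold → requirement n/a → met
3. BSA-trained employees 18 ≥ 9 → met
4. designated compliance officers 2 ≥ 2 → met
5. transaction monitoring calibration 279 days ago vs limit 365 → met
6. days since last SAR review 1 ≤ 16 → met
7. independent AML audit 25 days ago vs limit 30 → met
8. sanctions-list screening review 27 days ago vs limit 30 → met
9. agent due-diligence review 27 days ago vs limit 30 → met
10. AML compliance program absent → not met
11. BSA training 34 days ago vs limit 30 → not met
12. permissible investments $1,125,000 ≥ $1,125,000 → met
Not met: 10, 11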